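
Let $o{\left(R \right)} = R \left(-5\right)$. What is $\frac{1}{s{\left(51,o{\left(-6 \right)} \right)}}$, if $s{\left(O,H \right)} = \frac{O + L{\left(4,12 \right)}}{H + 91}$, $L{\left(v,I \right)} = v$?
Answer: $\frac{11}{5} \approx 2.2$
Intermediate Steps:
$o{\left(R \right)} = - 5 R$
$s{\left(O,H \right)} = \frac{4 + O}{91 + H}$ ($s{\left(O,H \right)} = \frac{O + 4}{H + 91} = \frac{4 + O}{91 + H}$)
$\frac{1}{s{\left(51,o{\left(-6 \right)} \right)}} = \frac{1}{\frac{1}{91 - -30} \left(4 + 51\right)} = \frac{1}{\frac{1}{91 + 30} \cdot 55} = \frac{1}{\frac{1}{121} \cdot 55} = \frac{1}{\frac{5}{11}} = \frac{11}{5}$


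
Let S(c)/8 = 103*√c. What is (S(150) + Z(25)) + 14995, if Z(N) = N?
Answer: 15020 + 4120*√6 ≈ 25112.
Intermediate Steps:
S(c) = 824*√c (S(c) = 8*(103*√c) = 824*√c)
(S(150) + Z(25)) + 14995 = (824*√150 + 25) + 14995 = (824*(5*√6) + 25) + 14995 = (4120*√6 + 25) + 14995 = (25 + 4120*√6) + 14995 = 15020 + 4120*√6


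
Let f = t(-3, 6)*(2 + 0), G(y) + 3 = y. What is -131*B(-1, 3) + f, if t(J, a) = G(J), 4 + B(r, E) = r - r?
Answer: 512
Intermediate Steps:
G(y) = -3 + y
B(r, E) = -4 (B(r, E) = -4 + (r - r) = -4 + 0 = -4)
t(J, a) = -3 + J
f = -12 (f = (-3 - 3)*(2 + 0) = -6*2 = -12)
-131*B(-1, 3) + f = -131*(-4) - 12 = 524 - 12 = 512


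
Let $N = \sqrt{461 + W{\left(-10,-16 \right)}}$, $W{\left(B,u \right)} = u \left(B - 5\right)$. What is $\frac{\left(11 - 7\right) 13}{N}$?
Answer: $\frac{52 \sqrt{701}}{701} \approx 1.964$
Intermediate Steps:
$W{\left(B,u \right)} = u \left(-5 + B\right)$
$N = \sqrt{701}$ ($N = \sqrt{461 - 16 \left(-5 - 10\right)} = \sqrt{461 - -240} = \sqrt{461 + 240} = \sqrt{701} \approx 26.476$)
$\frac{\left(11 - 7\right) 13}{N} = \frac{\left(11 - 7\right) 13}{\sqrt{701}} = 4 \cdot 13 \frac{\sqrt{701}}{701} = 52 \frac{\sqrt{701}}{701} = \frac{52 \sqrt{701}}{701}$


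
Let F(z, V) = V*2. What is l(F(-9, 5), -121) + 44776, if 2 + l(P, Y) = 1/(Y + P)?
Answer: 4969913/111 ≈ 44774.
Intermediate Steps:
F(z, V) = 2*V
l(P, Y) = -2 + 1/(P + Y) (l(P, Y) = -2 + 1/(Y + P) = -2 + 1/(P + Y))
l(F(-9, 5), -121) + 44776 = (1 - 4*5 - 2*(-121))/(2*5 - 121) + 44776 = (1 - 2*10 + 242)/(10 - 121) + 44776 = (1 - 20 + 242)/(-111) + 44776 = -1/111*223 + 44776 = -223/111 + 44776 = 4969913/111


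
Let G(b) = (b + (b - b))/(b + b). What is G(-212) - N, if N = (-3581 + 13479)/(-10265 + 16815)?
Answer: -6623/6550 ≈ -1.0111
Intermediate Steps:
G(b) = ½ (G(b) = (b + 0)/((2*b)) = b*(1/(2*b)) = ½)
N = 4949/3275 (N = 9898/6550 = 9898*(1/6550) = 4949/3275 ≈ 1.5111)
G(-212) - N = ½ - 1*4949/3275 = ½ - 4949/3275 = -6623/6550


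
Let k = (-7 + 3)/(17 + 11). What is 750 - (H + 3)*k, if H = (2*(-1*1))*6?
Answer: 5241/7 ≈ 748.71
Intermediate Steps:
H = -12 (H = (2*(-1))*6 = -2*6 = -12)
k = -⅐ (k = -4/28 = -4*1/28 = -⅐ ≈ -0.14286)
750 - (H + 3)*k = 750 - (-12 + 3)*(-1)/7 = 750 - (-9)*(-1)/7 = 750 - 1*9/7 = 750 - 9/7 = 5241/7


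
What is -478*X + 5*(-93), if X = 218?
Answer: -104669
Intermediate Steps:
-478*X + 5*(-93) = -478*218 + 5*(-93) = -104204 - 465 = -104669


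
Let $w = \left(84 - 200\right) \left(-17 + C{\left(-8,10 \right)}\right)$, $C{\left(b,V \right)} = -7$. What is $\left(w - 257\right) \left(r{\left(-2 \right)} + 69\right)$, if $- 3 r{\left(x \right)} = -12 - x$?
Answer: $\frac{548359}{3} \approx 1.8279 \cdot 10^{5}$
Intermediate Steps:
$r{\left(x \right)} = 4 + \frac{x}{3}$ ($r{\left(x \right)} = - \frac{-12 - x}{3} = 4 + \frac{x}{3}$)
$w = 2784$ ($w = \left(84 - 200\right) \left(-17 - 7\right) = \left(-116\right) \left(-24\right) = 2784$)
$\left(w - 257\right) \left(r{\left(-2 \right)} + 69\right) = \left(2784 - 257\right) \left(\left(4 + \frac{1}{3} \left(-2\right)\right) + 69\right) = 2527 \left(\left(4 - \frac{2}{3}\right) + 69\right) = 2527 \left(\frac{10}{3} + 69\right) = 2527 \cdot \frac{217}{3} = \frac{548359}{3}$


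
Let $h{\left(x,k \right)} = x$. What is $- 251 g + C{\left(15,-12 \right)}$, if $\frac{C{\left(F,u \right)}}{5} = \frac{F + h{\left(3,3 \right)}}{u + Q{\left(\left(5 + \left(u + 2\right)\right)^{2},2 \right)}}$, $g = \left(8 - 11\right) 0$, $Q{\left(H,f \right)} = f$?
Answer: $-9$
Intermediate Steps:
$g = 0$ ($g = \left(-3\right) 0 = 0$)
$C{\left(F,u \right)} = \frac{5 \left(3 + F\right)}{2 + u}$ ($C{\left(F,u \right)} = 5 \frac{F + 3}{u + 2} = 5 \frac{3 + F}{2 + u} = \frac{5 \left(3 + F\right)}{2 + u}$)
$- 251 g + C{\left(15,-12 \right)} = \left(-251\right) 0 + \frac{5 \left(3 + 15\right)}{2 - 12} = 0 + 5 \frac{1}{-10} \cdot 18 = 0 + 5 \left(- \frac{1}{10}\right) 18 = 0 - 9 = -9$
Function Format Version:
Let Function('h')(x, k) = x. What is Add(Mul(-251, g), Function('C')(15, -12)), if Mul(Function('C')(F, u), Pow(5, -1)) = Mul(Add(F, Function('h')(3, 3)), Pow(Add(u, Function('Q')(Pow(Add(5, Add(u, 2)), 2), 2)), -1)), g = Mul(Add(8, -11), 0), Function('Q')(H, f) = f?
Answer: -9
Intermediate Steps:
g = 0 (g = Mul(-3, 0) = 0)
Function('C')(F, u) = Mul(5, Pow(Add(2, u), -1), Add(3, F)) (Function('C')(F, u) = Mul(5, Mul(Add(F, 3), Pow(Add(u, 2), -1))) = Mul(5, Mul(Add(3, F), Pow(Add(2, u), -1))) = Mul(5, Mul(Pow(Add(2, u), -1), Add(3, F))) = Mul(5, Pow(Add(2, u), -1), Add(3, F)))
Add(Mul(-251, g), Function('C')(15, -12)) = Add(Mul(-251, 0), Mul(5, Pow(Add(2, -12), -1), Add(3, 15))) = Add(0, Mul(5, Pow(-10, -1), 18)) = Add(0, Mul(5, Rational(-1, 10), 18)) = Add(0, -9) = -9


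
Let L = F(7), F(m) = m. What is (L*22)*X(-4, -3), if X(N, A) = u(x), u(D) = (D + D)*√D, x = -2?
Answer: -616*I*√2 ≈ -871.16*I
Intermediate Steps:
L = 7
u(D) = 2*D^(3/2) (u(D) = (2*D)*√D = 2*D^(3/2))
X(N, A) = -4*I*√2 (X(N, A) = 2*(-2)^(3/2) = 2*(-2*I*√2) = -4*I*√2)
(L*22)*X(-4, -3) = (7*22)*(-4*I*√2) = 154*(-4*I*√2) = -616*I*√2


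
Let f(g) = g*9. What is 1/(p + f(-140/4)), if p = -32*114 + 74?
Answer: -1/3889 ≈ -0.00025714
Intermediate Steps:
f(g) = 9*g
p = -3574 (p = -3648 + 74 = -3574)
1/(p + f(-140/4)) = 1/(-3574 + 9*(-140/4)) = 1/(-3574 + 9*(-140*¼)) = 1/(-3574 + 9*(-35)) = 1/(-3574 - 315) = 1/(-3889) = -1/3889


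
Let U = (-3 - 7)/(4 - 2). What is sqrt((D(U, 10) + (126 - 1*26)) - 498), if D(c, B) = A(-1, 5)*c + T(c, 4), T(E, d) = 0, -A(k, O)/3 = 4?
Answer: 13*I*sqrt(2) ≈ 18.385*I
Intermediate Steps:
A(k, O) = -12 (A(k, O) = -3*4 = -12)
U = -5 (U = -10/2 = -10*1/2 = -5)
D(c, B) = -12*c (D(c, B) = -12*c + 0 = -12*c)
sqrt((D(U, 10) + (126 - 1*26)) - 498) = sqrt((-12*(-5) + (126 - 1*26)) - 498) = sqrt((60 + (126 - 26)) - 498) = sqrt((60 + 100) - 498) = sqrt(160 - 498) = sqrt(-338) = 13*I*sqrt(2)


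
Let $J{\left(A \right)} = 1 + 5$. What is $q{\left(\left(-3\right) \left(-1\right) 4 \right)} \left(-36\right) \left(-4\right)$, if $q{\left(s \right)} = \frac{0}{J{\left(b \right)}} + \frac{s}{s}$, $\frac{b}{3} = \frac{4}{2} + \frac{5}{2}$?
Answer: $144$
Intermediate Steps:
$b = \frac{27}{2}$ ($b = 3 \left(\frac{4}{2} + \frac{5}{2}\right) = 3 \left(4 \cdot \frac{1}{2} + 5 \cdot \frac{1}{2}\right) = 3 \left(2 + \frac{5}{2}\right) = 3 \cdot \frac{9}{2} = \frac{27}{2} \approx 13.5$)
$J{\left(A \right)} = 6$
$q{\left(s \right)} = 1$ ($q{\left(s \right)} = \frac{0}{6} + \frac{s}{s} = 0 \cdot \frac{1}{6} + 1 = 0 + 1 = 1$)
$q{\left(\left(-3\right) \left(-1\right) 4 \right)} \left(-36\right) \left(-4\right) = 1 \left(-36\right) \left(-4\right) = \left(-36\right) \left(-4\right) = 144$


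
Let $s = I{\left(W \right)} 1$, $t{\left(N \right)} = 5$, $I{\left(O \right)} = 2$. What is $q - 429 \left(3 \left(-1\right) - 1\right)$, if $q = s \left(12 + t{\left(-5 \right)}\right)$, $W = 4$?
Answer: $1750$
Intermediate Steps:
$s = 2$ ($s = 2 \cdot 1 = 2$)
$q = 34$ ($q = 2 \left(12 + 5\right) = 2 \cdot 17 = 34$)
$q - 429 \left(3 \left(-1\right) - 1\right) = 34 - 429 \left(3 \left(-1\right) - 1\right) = 34 - 429 \left(-3 - 1\right) = 34 - -1716 = 34 + 1716 = 1750$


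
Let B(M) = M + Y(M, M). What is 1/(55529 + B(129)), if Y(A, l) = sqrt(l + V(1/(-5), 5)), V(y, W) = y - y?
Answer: 55658/3097812835 - sqrt(129)/3097812835 ≈ 1.7963e-5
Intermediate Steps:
V(y, W) = 0
Y(A, l) = sqrt(l) (Y(A, l) = sqrt(l + 0) = sqrt(l))
B(M) = M + sqrt(M)
1/(55529 + B(129)) = 1/(55529 + (129 + sqrt(129))) = 1/(55658 + sqrt(129))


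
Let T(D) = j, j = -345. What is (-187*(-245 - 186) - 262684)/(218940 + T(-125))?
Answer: -182087/218595 ≈ -0.83299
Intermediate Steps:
T(D) = -345
(-187*(-245 - 186) - 262684)/(218940 + T(-125)) = (-187*(-245 - 186) - 262684)/(218940 - 345) = (-187*(-431) - 262684)/218595 = (80597 - 262684)*(1/218595) = -182087*1/218595 = -182087/218595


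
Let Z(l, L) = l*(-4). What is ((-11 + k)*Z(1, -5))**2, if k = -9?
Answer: 6400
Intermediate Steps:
Z(l, L) = -4*l
((-11 + k)*Z(1, -5))**2 = ((-11 - 9)*(-4*1))**2 = (-20*(-4))**2 = 80**2 = 6400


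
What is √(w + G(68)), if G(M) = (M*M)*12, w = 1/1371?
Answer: √104297521179/1371 ≈ 235.56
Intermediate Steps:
w = 1/1371 (w = 1*(1/1371) = 1/1371 ≈ 0.00072939)
G(M) = 12*M² (G(M) = M²*12 = 12*M²)
√(w + G(68)) = √(1/1371 + 12*68²) = √(1/1371 + 12*4624) = √(1/1371 + 55488) = √(76074049/1371) = √104297521179/1371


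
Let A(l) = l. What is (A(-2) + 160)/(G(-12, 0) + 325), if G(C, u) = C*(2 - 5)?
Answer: 158/361 ≈ 0.43767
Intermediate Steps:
G(C, u) = -3*C (G(C, u) = C*(-3) = -3*C)
(A(-2) + 160)/(G(-12, 0) + 325) = (-2 + 160)/(-3*(-12) + 325) = 158/(36 + 325) = 158/361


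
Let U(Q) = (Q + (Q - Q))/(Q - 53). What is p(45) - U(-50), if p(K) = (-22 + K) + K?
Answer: 6954/103 ≈ 67.515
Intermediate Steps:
p(K) = -22 + 2*K
U(Q) = Q/(-53 + Q) (U(Q) = (Q + 0)/(-53 + Q) = Q/(-53 + Q))
p(45) - U(-50) = (-22 + 2*45) - (-50)/(-53 - 50) = (-22 + 90) - (-50)/(-103) = 68 - (-50)*(-1)/103 = 68 - 1*50/103 = 68 - 50/103 = 6954/103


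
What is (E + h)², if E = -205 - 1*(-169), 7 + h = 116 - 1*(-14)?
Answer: 7569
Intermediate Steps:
h = 123 (h = -7 + (116 - 1*(-14)) = -7 + (116 + 14) = -7 + 130 = 123)
E = -36 (E = -205 + 169 = -36)
(E + h)² = (-36 + 123)² = 87² = 7569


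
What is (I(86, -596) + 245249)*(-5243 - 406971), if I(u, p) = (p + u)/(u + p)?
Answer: -101095483500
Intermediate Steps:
I(u, p) = 1 (I(u, p) = (p + u)/(p + u) = 1)
(I(86, -596) + 245249)*(-5243 - 406971) = (1 + 245249)*(-5243 - 406971) = 245250*(-412214) = -101095483500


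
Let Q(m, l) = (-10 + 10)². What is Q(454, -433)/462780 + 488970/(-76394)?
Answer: -244485/38197 ≈ -6.4006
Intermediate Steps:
Q(m, l) = 0 (Q(m, l) = 0² = 0)
Q(454, -433)/462780 + 488970/(-76394) = 0/462780 + 488970/(-76394) = 0*(1/462780) + 488970*(-1/76394) = 0 - 244485/38197 = -244485/38197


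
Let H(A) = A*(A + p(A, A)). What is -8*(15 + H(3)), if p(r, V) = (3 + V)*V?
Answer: -624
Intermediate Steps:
p(r, V) = V*(3 + V)
H(A) = A*(A + A*(3 + A))
-8*(15 + H(3)) = -8*(15 + 3²*(4 + 3)) = -8*(15 + 9*7) = -8*(15 + 63) = -8*78 = -624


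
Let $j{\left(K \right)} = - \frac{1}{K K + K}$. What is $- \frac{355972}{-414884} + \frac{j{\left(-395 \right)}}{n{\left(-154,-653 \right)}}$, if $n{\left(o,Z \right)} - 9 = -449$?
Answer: $\frac{6093991563321}{7102523661200} \approx 0.858$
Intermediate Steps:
$n{\left(o,Z \right)} = -440$ ($n{\left(o,Z \right)} = 9 - 449 = -440$)
$j{\left(K \right)} = - \frac{1}{K + K^{2}}$ ($j{\left(K \right)} = - \frac{1}{K^{2} + K} = - \frac{1}{K + K^{2}}$)
$- \frac{355972}{-414884} + \frac{j{\left(-395 \right)}}{n{\left(-154,-653 \right)}} = - \frac{355972}{-414884} + \frac{\left(-1\right) \frac{1}{-395} \frac{1}{1 - 395}}{-440} = \left(-355972\right) \left(- \frac{1}{414884}\right) + \left(-1\right) \left(- \frac{1}{395}\right) \frac{1}{-394} \left(- \frac{1}{440}\right) = \frac{88993}{103721} + \left(-1\right) \left(- \frac{1}{395}\right) \left(- \frac{1}{394}\right) \left(- \frac{1}{440}\right) = \frac{88993}{103721} - - \frac{1}{68477200} = \frac{88993}{103721} + \frac{1}{68477200} = \frac{6093991563321}{7102523661200}$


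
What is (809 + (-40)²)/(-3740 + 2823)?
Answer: -2409/917 ≈ -2.6270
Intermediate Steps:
(809 + (-40)²)/(-3740 + 2823) = (809 + 1600)/(-917) = 2409*(-1/917) = -2409/917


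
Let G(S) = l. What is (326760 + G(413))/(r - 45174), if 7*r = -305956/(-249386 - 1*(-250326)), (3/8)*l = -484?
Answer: -229455880/31880451 ≈ -7.1974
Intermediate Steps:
l = -3872/3 (l = (8/3)*(-484) = -3872/3 ≈ -1290.7)
G(S) = -3872/3
r = -10927/235 (r = (-305956/(-249386 - 1*(-250326)))/7 = (-305956/(-249386 + 250326))/7 = (-305956/940)/7 = (-305956*1/940)/7 = (1/7)*(-76489/235) = -10927/235 ≈ -46.498)
(326760 + G(413))/(r - 45174) = (326760 - 3872/3)/(-10927/235 - 45174) = 976408/(3*(-10626817/235)) = (976408/3)*(-235/10626817) = -229455880/31880451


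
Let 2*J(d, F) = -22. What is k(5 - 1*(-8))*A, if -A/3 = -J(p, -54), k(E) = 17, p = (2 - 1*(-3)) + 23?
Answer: -561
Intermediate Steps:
p = 28 (p = (2 + 3) + 23 = 5 + 23 = 28)
J(d, F) = -11 (J(d, F) = (1/2)*(-22) = -11)
A = -33 (A = -(-3)*(-11) = -3*11 = -33)
k(5 - 1*(-8))*A = 17*(-33) = -561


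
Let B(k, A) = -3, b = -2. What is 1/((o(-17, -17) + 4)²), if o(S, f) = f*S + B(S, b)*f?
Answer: 1/118336 ≈ 8.4505e-6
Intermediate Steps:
o(S, f) = -3*f + S*f (o(S, f) = f*S - 3*f = S*f - 3*f = -3*f + S*f)
1/((o(-17, -17) + 4)²) = 1/((-17*(-3 - 17) + 4)²) = 1/((-17*(-20) + 4)²) = 1/((340 + 4)²) = 1/(344²) = 1/118336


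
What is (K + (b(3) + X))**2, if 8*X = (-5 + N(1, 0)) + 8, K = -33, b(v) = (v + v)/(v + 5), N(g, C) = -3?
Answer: 16641/16 ≈ 1040.1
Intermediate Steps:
b(v) = 2*v/(5 + v) (b(v) = (2*v)/(5 + v) = 2*v/(5 + v))
X = 0 (X = ((-5 - 3) + 8)/8 = (-8 + 8)/8 = (1/8)*0 = 0)
(K + (b(3) + X))**2 = (-33 + (2*3/(5 + 3) + 0))**2 = (-33 + (2*3/8 + 0))**2 = (-33 + (2*3*(1/8) + 0))**2 = (-33 + (3/4 + 0))**2 = (-33 + 3/4)**2 = (-129/4)**2 = 16641/16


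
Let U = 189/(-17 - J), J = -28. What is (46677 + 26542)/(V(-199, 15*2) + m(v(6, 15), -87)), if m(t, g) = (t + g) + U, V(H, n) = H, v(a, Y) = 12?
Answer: -805409/2825 ≈ -285.10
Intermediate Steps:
U = 189/11 (U = 189/(-17 - 1*(-28)) = 189/(-17 + 28) = 189/11 ≈ 17.182)
m(t, g) = 189/11 + g + t (m(t, g) = (t + g) + 189/11 = (g + t) + 189/11 = 189/11 + g + t)
(46677 + 26542)/(V(-199, 15*2) + m(v(6, 15), -87)) = (46677 + 26542)/(-199 + (189/11 - 87 + 12)) = 73219/(-199 - 636/11) = 73219/(-2825/11) = 73219*(-11/2825) = -805409/2825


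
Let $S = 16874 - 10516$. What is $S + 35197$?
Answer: $41555$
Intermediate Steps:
$S = 6358$ ($S = 16874 - 10516 = 6358$)
$S + 35197 = 6358 + 35197 = 41555$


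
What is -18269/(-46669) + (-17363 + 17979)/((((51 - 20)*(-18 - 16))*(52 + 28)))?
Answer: 188961747/491891260 ≈ 0.38415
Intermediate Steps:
-18269/(-46669) + (-17363 + 17979)/((((51 - 20)*(-18 - 16))*(52 + 28))) = -18269*(-1/46669) + 616/(((31*(-34))*80)) = 18269/46669 + 616/((-1054*80)) = 18269/46669 + 616/(-84320) = 18269/46669 + 616*(-1/84320) = 18269/46669 - 77/10540 = 188961747/491891260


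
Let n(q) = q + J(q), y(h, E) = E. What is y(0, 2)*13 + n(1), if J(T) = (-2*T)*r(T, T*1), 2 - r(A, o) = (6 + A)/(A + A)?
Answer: 30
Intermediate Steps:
r(A, o) = 2 - (6 + A)/(2*A) (r(A, o) = 2 - (6 + A)/(A + A) = 2 - (6 + A)/(2*A))
J(T) = -2*T*(3/2 - 3/T) (J(T) = (-2*T)*(3/2 - 3/T) = -2*T*(3/2 - 3/T))
n(q) = 6 - 2*q (n(q) = q + (6 - 3*q) = 6 - 2*q)
y(0, 2)*13 + n(1) = 2*13 + (6 - 2*1) = 26 + (6 - 2) = 26 + 4 = 30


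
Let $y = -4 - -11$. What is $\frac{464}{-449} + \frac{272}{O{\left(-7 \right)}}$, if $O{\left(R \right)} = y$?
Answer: $\frac{118880}{3143} \approx 37.824$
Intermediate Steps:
$y = 7$ ($y = -4 + 11 = 7$)
$O{\left(R \right)} = 7$
$\frac{464}{-449} + \frac{272}{O{\left(-7 \right)}} = \frac{464}{-449} + \frac{272}{7} = 464 \left(- \frac{1}{449}\right) + 272 \cdot \frac{1}{7} = - \frac{464}{449} + \frac{272}{7} = \frac{118880}{3143}$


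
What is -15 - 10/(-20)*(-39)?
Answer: -69/2 ≈ -34.500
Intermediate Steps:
-15 - 10/(-20)*(-39) = -15 - 10*(-1/20)*(-39) = -15 + (1/2)*(-39) = -15 - 39/2 = -69/2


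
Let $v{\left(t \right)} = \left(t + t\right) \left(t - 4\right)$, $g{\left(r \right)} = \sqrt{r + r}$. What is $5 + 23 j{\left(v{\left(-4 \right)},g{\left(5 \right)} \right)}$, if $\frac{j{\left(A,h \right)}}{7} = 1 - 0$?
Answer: $166$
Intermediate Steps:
$g{\left(r \right)} = \sqrt{2} \sqrt{r}$ ($g{\left(r \right)} = \sqrt{2 r} = \sqrt{2} \sqrt{r}$)
$v{\left(t \right)} = 2 t \left(-4 + t\right)$
$j{\left(A,h \right)} = 7$ ($j{\left(A,h \right)} = 7 \left(1 - 0\right) = 7 \left(1 + 0\right) = 7 \cdot 1 = 7$)
$5 + 23 j{\left(v{\left(-4 \right)},g{\left(5 \right)} \right)} = 5 + 23 \cdot 7 = 5 + 161 = 166$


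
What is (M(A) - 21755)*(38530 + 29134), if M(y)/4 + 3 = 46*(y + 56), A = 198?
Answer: 1689502416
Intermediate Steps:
M(y) = 10292 + 184*y (M(y) = -12 + 4*(46*(y + 56)) = -12 + 4*(46*(56 + y)) = -12 + 4*(2576 + 46*y) = -12 + (10304 + 184*y) = 10292 + 184*y)
(M(A) - 21755)*(38530 + 29134) = ((10292 + 184*198) - 21755)*(38530 + 29134) = ((10292 + 36432) - 21755)*67664 = (46724 - 21755)*67664 = 24969*67664 = 1689502416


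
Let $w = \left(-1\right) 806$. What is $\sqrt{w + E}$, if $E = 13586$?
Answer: $6 \sqrt{355} \approx 113.05$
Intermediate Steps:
$w = -806$
$\sqrt{w + E} = \sqrt{-806 + 13586} = \sqrt{12780} = 6 \sqrt{355}$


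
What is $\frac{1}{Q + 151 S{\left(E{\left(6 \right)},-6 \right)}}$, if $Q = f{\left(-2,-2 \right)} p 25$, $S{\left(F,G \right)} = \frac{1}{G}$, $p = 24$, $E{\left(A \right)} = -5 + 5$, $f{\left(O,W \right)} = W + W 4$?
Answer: $- \frac{6}{36151} \approx -0.00016597$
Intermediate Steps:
$f{\left(O,W \right)} = 5 W$ ($f{\left(O,W \right)} = W + 4 W = 5 W$)
$E{\left(A \right)} = 0$
$Q = -6000$ ($Q = 5 \left(-2\right) 24 \cdot 25 = \left(-10\right) 24 \cdot 25 = \left(-240\right) 25 = -6000$)
$\frac{1}{Q + 151 S{\left(E{\left(6 \right)},-6 \right)}} = \frac{1}{-6000 + \frac{151}{-6}} = \frac{1}{-6000 + 151 \left(- \frac{1}{6}\right)} = \frac{1}{-6000 - \frac{151}{6}} = \frac{1}{- \frac{36151}{6}} = - \frac{6}{36151}$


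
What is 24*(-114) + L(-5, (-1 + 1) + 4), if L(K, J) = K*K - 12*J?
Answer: -2759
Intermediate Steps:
L(K, J) = K**2 - 12*J
24*(-114) + L(-5, (-1 + 1) + 4) = 24*(-114) + ((-5)**2 - 12*((-1 + 1) + 4)) = -2736 + (25 - 12*(0 + 4)) = -2736 + (25 - 12*4) = -2736 + (25 - 48) = -2736 - 23 = -2759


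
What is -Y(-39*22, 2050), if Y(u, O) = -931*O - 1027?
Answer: 1909577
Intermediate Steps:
Y(u, O) = -1027 - 931*O
-Y(-39*22, 2050) = -(-1027 - 931*2050) = -(-1027 - 1908550) = -1*(-1909577) = 1909577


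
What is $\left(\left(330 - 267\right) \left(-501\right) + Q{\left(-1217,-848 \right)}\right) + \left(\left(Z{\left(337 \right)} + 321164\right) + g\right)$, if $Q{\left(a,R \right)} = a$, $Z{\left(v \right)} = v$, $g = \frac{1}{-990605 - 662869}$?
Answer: $\frac{477392666753}{1653474} \approx 2.8872 \cdot 10^{5}$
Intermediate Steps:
$g = - \frac{1}{1653474}$ ($g = \frac{1}{-1653474} = - \frac{1}{1653474} \approx -6.0479 \cdot 10^{-7}$)
$\left(\left(330 - 267\right) \left(-501\right) + Q{\left(-1217,-848 \right)}\right) + \left(\left(Z{\left(337 \right)} + 321164\right) + g\right) = \left(\left(330 - 267\right) \left(-501\right) - 1217\right) + \left(\left(337 + 321164\right) - \frac{1}{1653474}\right) = \left(63 \left(-501\right) - 1217\right) + \left(321501 - \frac{1}{1653474}\right) = \left(-31563 - 1217\right) + \frac{531593544473}{1653474} = -32780 + \frac{531593544473}{1653474} = \frac{477392666753}{1653474}$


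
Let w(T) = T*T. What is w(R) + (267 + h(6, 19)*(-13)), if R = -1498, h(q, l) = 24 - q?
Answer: 2244037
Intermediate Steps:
w(T) = T²
w(R) + (267 + h(6, 19)*(-13)) = (-1498)² + (267 + (24 - 1*6)*(-13)) = 2244004 + (267 + (24 - 6)*(-13)) = 2244004 + (267 + 18*(-13)) = 2244004 + (267 - 234) = 2244004 + 33 = 2244037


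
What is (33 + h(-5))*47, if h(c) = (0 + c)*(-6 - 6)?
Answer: 4371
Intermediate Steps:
h(c) = -12*c (h(c) = c*(-12) = -12*c)
(33 + h(-5))*47 = (33 - 12*(-5))*47 = (33 + 60)*47 = 93*47 = 4371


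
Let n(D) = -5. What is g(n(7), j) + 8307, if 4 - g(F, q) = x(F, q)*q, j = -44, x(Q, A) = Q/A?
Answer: 8316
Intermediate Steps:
g(F, q) = 4 - F (g(F, q) = 4 - F/q*q = 4 - F)
g(n(7), j) + 8307 = (4 - 1*(-5)) + 8307 = (4 + 5) + 8307 = 9 + 8307 = 8316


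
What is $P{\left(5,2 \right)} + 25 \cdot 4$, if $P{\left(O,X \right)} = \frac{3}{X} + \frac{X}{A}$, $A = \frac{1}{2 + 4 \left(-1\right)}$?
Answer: $\frac{195}{2} \approx 97.5$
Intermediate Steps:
$A = - \frac{1}{2}$ ($A = \frac{1}{2 - 4} = \frac{1}{-2} = - \frac{1}{2} \approx -0.5$)
$P{\left(O,X \right)} = - 2 X + \frac{3}{X}$ ($P{\left(O,X \right)} = \frac{3}{X} + \frac{X}{- \frac{1}{2}} = \frac{3}{X} + X \left(-2\right) = \frac{3}{X} - 2 X = - 2 X + \frac{3}{X}$)
$P{\left(5,2 \right)} + 25 \cdot 4 = \left(\left(-2\right) 2 + \frac{3}{2}\right) + 25 \cdot 4 = \left(-4 + 3 \cdot \frac{1}{2}\right) + 100 = \left(-4 + \frac{3}{2}\right) + 100 = - \frac{5}{2} + 100 = \frac{195}{2}$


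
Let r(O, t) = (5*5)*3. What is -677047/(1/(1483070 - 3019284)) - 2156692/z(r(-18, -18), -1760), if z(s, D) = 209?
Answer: 217378615575430/209 ≈ 1.0401e+12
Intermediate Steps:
r(O, t) = 75 (r(O, t) = 25*3 = 75)
-677047/(1/(1483070 - 3019284)) - 2156692/z(r(-18, -18), -1760) = -677047/(1/(1483070 - 3019284)) - 2156692/209 = -677047/(1/(-1536214)) - 2156692*1/209 = -677047/(-1/1536214) - 2156692/209 = -677047*(-1536214) - 2156692/209 = 1040089080058 - 2156692/209 = 217378615575430/209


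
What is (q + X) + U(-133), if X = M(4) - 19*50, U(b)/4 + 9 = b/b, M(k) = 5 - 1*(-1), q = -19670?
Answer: -20646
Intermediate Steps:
M(k) = 6 (M(k) = 5 + 1 = 6)
U(b) = -32 (U(b) = -36 + 4*(b/b) = -36 + 4*1 = -36 + 4 = -32)
X = -944 (X = 6 - 19*50 = 6 - 950 = -944)
(q + X) + U(-133) = (-19670 - 944) - 32 = -20614 - 32 = -20646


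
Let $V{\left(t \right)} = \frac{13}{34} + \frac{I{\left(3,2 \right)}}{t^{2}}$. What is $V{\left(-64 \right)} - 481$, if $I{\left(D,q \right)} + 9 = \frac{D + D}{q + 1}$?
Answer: $- \frac{33466487}{69632} \approx -480.62$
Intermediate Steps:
$I{\left(D,q \right)} = -9 + \frac{2 D}{1 + q}$ ($I{\left(D,q \right)} = -9 + \frac{D + D}{q + 1} = -9 + \frac{2 D}{1 + q}$)
$V{\left(t \right)} = \frac{13}{34} - \frac{7}{t^{2}}$ ($V{\left(t \right)} = \frac{13}{34} + \frac{\frac{1}{1 + 2} \left(-9 - 18 + 2 \cdot 3\right)}{t^{2}} = 13 \cdot \frac{1}{34} + \frac{\frac{1}{3} \left(-9 - 18 + 6\right)}{t^{2}} = \frac{13}{34} + \frac{\frac{1}{3} \left(-21\right)}{t^{2}} = \frac{13}{34} - \frac{7}{t^{2}}$)
$V{\left(-64 \right)} - 481 = \left(\frac{13}{34} - \frac{7}{4096}\right) - 481 = \frac{26505}{69632} - 481 = - \frac{33466487}{69632}$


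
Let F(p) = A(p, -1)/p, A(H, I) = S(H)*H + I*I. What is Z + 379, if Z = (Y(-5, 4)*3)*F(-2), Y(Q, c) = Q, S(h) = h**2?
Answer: 653/2 ≈ 326.50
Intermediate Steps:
A(H, I) = H**3 + I**2 (A(H, I) = H**2*H + I*I = H**3 + I**2)
F(p) = (1 + p**3)/p (F(p) = (p**3 + (-1)**2)/p = (p**3 + 1)/p = (1 + p**3)/p)
Z = -105/2 (Z = (-5*3)*((1 + (-2)**3)/(-2)) = -(-15)*(1 - 8)/2 = -(-15)*(-7)/2 = -15*7/2 = -105/2 ≈ -52.500)
Z + 379 = -105/2 + 379 = 653/2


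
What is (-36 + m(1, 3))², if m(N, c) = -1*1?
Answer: 1369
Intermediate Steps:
m(N, c) = -1
(-36 + m(1, 3))² = (-36 - 1)² = (-37)² = 1369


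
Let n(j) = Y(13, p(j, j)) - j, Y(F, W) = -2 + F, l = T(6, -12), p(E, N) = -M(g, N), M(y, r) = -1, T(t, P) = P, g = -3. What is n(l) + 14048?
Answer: 14071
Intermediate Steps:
p(E, N) = 1 (p(E, N) = -1*(-1) = 1)
l = -12
n(j) = 11 - j (n(j) = (-2 + 13) - j = 11 - j)
n(l) + 14048 = (11 - 1*(-12)) + 14048 = (11 + 12) + 14048 = 23 + 14048 = 14071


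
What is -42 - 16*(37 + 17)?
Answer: -906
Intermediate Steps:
-42 - 16*(37 + 17) = -42 - 16*54 = -42 - 864 = -906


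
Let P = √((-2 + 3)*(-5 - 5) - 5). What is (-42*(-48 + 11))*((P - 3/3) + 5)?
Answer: 6216 + 1554*I*√15 ≈ 6216.0 + 6018.6*I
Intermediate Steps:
P = I*√15 (P = √(1*(-10) - 5) = √(-10 - 5) = √(-15) = I*√15 ≈ 3.873*I)
(-42*(-48 + 11))*((P - 3/3) + 5) = (-42*(-48 + 11))*((I*√15 - 3/3) + 5) = (-42*(-37))*((I*√15 - 3*⅓) + 5) = 1554*((I*√15 - 1) + 5) = 1554*((-1 + I*√15) + 5) = 1554*(4 + I*√15) = 6216 + 1554*I*√15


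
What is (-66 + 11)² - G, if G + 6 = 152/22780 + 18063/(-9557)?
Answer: 165071091184/54427115 ≈ 3032.9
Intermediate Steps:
G = -429068309/54427115 (G = -6 + (152/22780 + 18063/(-9557)) = -6 + (152*(1/22780) + 18063*(-1/9557)) = -6 + (38/5695 - 18063/9557) = -6 - 102505619/54427115 = -429068309/54427115 ≈ -7.8834)
(-66 + 11)² - G = (-66 + 11)² - 1*(-429068309/54427115) = (-55)² + 429068309/54427115 = 3025 + 429068309/54427115 = 165071091184/54427115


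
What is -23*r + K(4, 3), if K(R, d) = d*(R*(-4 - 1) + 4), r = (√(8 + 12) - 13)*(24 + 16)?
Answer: 11912 - 1840*√5 ≈ 7797.6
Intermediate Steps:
r = -520 + 80*√5 (r = (√20 - 13)*40 = (2*√5 - 13)*40 = (-13 + 2*√5)*40 = -520 + 80*√5 ≈ -341.11)
K(R, d) = d*(4 - 5*R) (K(R, d) = d*(R*(-5) + 4) = d*(-5*R + 4) = d*(4 - 5*R))
-23*r + K(4, 3) = -23*(-520 + 80*√5) + 3*(4 - 5*4) = (11960 - 1840*√5) + 3*(4 - 20) = (11960 - 1840*√5) + 3*(-16) = (11960 - 1840*√5) - 48 = 11912 - 1840*√5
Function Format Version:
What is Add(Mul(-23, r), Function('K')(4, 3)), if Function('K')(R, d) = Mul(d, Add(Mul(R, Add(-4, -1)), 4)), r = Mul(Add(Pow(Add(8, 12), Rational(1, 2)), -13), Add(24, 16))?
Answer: Add(11912, Mul(-1840, Pow(5, Rational(1, 2)))) ≈ 7797.6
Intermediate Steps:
r = Add(-520, Mul(80, Pow(5, Rational(1, 2)))) (r = Mul(Add(Pow(20, Rational(1, 2)), -13), 40) = Mul(Add(Mul(2, Pow(5, Rational(1, 2))), -13), 40) = Mul(Add(-13, Mul(2, Pow(5, Rational(1, 2)))), 40) = Add(-520, Mul(80, Pow(5, Rational(1, 2)))) ≈ -341.11)
Function('K')(R, d) = Mul(d, Add(4, Mul(-5, R))) (Function('K')(R, d) = Mul(d, Add(Mul(R, -5), 4)) = Mul(d, Add(Mul(-5, R), 4)) = Mul(d, Add(4, Mul(-5, R))))
Add(Mul(-23, r), Function('K')(4, 3)) = Add(Mul(-23, Add(-520, Mul(80, Pow(5, Rational(1, 2))))), Mul(3, Add(4, Mul(-5, 4)))) = Add(Add(11960, Mul(-1840, Pow(5, Rational(1, 2)))), Mul(3, Add(4, -20))) = Add(Add(11960, Mul(-1840, Pow(5, Rational(1, 2)))), Mul(3, -16)) = Add(Add(11960, Mul(-1840, Pow(5, Rational(1, 2)))), -48) = Add(11912, Mul(-1840, Pow(5, Rational(1, 2))))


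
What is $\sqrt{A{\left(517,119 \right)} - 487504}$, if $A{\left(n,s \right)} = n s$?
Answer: $i \sqrt{425981} \approx 652.67 i$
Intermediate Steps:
$\sqrt{A{\left(517,119 \right)} - 487504} = \sqrt{517 \cdot 119 - 487504} = \sqrt{61523 - 487504} = \sqrt{-425981} = i \sqrt{425981}$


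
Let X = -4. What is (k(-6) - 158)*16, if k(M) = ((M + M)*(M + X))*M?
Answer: -14048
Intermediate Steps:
k(M) = 2*M²*(-4 + M) (k(M) = ((M + M)*(M - 4))*M = ((2*M)*(-4 + M))*M = (2*M*(-4 + M))*M = 2*M²*(-4 + M))
(k(-6) - 158)*16 = (2*(-6)²*(-4 - 6) - 158)*16 = (2*36*(-10) - 158)*16 = (-720 - 158)*16 = -878*16 = -14048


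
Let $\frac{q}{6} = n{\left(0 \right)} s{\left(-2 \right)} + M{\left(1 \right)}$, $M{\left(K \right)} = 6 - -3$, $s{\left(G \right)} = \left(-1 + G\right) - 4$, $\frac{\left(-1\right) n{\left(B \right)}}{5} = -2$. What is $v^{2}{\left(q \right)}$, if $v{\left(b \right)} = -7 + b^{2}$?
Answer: $17942334601$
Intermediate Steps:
$n{\left(B \right)} = 10$ ($n{\left(B \right)} = \left(-5\right) \left(-2\right) = 10$)
$s{\left(G \right)} = -5 + G$
$M{\left(K \right)} = 9$ ($M{\left(K \right)} = 6 + 3 = 9$)
$q = -366$ ($q = 6 \left(10 \left(-5 - 2\right) + 9\right) = 6 \left(10 \left(-7\right) + 9\right) = 6 \left(-70 + 9\right) = 6 \left(-61\right) = -366$)
$v^{2}{\left(q \right)} = \left(-7 + \left(-366\right)^{2}\right)^{2} = \left(-7 + 133956\right)^{2} = 133949^{2} = 17942334601$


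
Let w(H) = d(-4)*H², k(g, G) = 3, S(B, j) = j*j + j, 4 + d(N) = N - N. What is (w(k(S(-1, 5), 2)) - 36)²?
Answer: 5184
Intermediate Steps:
d(N) = -4 (d(N) = -4 + (N - N) = -4 + 0 = -4)
S(B, j) = j + j² (S(B, j) = j² + j = j + j²)
w(H) = -4*H²
(w(k(S(-1, 5), 2)) - 36)² = (-4*3² - 36)² = (-4*9 - 36)² = (-36 - 36)² = (-72)² = 5184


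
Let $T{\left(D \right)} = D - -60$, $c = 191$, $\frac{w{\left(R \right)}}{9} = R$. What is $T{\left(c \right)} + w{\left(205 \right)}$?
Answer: $2096$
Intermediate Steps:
$w{\left(R \right)} = 9 R$
$T{\left(D \right)} = 60 + D$ ($T{\left(D \right)} = D + 60 = 60 + D$)
$T{\left(c \right)} + w{\left(205 \right)} = \left(60 + 191\right) + 9 \cdot 205 = 251 + 1845 = 2096$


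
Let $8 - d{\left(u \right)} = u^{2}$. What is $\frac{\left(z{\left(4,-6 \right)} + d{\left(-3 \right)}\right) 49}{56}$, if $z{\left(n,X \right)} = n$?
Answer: $\frac{21}{8} \approx 2.625$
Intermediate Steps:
$d{\left(u \right)} = 8 - u^{2}$
$\frac{\left(z{\left(4,-6 \right)} + d{\left(-3 \right)}\right) 49}{56} = \frac{\left(4 + \left(8 - \left(-3\right)^{2}\right)\right) 49}{56} = \left(4 + \left(8 - 9\right)\right) 49 \cdot \frac{1}{56} = \left(4 - 1\right) 49 \cdot \frac{1}{56} = 3 \cdot 49 \cdot \frac{1}{56} = 147 \cdot \frac{1}{56} = \frac{21}{8}$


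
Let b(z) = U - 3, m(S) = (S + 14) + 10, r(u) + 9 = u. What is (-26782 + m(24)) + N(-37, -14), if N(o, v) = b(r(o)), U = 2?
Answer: -26735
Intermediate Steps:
r(u) = -9 + u
m(S) = 24 + S (m(S) = (14 + S) + 10 = 24 + S)
b(z) = -1 (b(z) = 2 - 3 = -1)
N(o, v) = -1
(-26782 + m(24)) + N(-37, -14) = (-26782 + (24 + 24)) - 1 = (-26782 + 48) - 1 = -26734 - 1 = -26735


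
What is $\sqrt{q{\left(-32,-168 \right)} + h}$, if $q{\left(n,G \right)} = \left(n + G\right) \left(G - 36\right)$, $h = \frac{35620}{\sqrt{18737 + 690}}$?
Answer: $\frac{2 \sqrt{3849564955800 + 172997435 \sqrt{19427}}}{19427} \approx 202.62$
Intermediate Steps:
$h = \frac{35620 \sqrt{19427}}{19427}$ ($h = \frac{35620}{\sqrt{19427}} = 35620 \frac{\sqrt{19427}}{19427} = \frac{35620 \sqrt{19427}}{19427} \approx 255.56$)
$q{\left(n,G \right)} = \left(-36 + G\right) \left(G + n\right)$ ($q{\left(n,G \right)} = \left(G + n\right) \left(-36 + G\right) = \left(-36 + G\right) \left(G + n\right)$)
$\sqrt{q{\left(-32,-168 \right)} + h} = \sqrt{\left(\left(-168\right)^{2} - -6048 - -1152 - -5376\right) + \frac{35620 \sqrt{19427}}{19427}} = \sqrt{\left(28224 + 6048 + 1152 + 5376\right) + \frac{35620 \sqrt{19427}}{19427}} = \sqrt{40800 + \frac{35620 \sqrt{19427}}{19427}}$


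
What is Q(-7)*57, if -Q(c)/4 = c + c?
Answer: 3192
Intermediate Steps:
Q(c) = -8*c (Q(c) = -4*(c + c) = -8*c)
Q(-7)*57 = -8*(-7)*57 = 56*57 = 3192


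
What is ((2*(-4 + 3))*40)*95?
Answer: -7600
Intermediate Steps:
((2*(-4 + 3))*40)*95 = ((2*(-1))*40)*95 = -2*40*95 = -80*95 = -7600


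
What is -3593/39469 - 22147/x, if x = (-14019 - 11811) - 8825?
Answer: 25848432/47165455 ≈ 0.54804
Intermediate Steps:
x = -34655 (x = -25830 - 8825 = -34655)
-3593/39469 - 22147/x = -3593/39469 - 22147/(-34655) = -3593*1/39469 - 22147*(-1/34655) = -3593/39469 + 22147/34655 = 25848432/47165455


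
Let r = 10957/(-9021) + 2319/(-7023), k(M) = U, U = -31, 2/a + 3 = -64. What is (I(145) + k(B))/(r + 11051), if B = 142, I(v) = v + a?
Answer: 161258277396/15634059633947 ≈ 0.010315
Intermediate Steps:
a = -2/67 (a = 2/(-3 - 64) = 2/(-67) = 2*(-1/67) = -2/67 ≈ -0.029851)
I(v) = -2/67 + v (I(v) = v - 2/67 = -2/67 + v)
k(M) = -31
r = -32623570/21118161 (r = 10957*(-1/9021) + 2319*(-1/7023) = -10957/9021 - 773/2341 = -32623570/21118161 ≈ -1.5448)
(I(145) + k(B))/(r + 11051) = ((-2/67 + 145) - 31)/(-32623570/21118161 + 11051) = (9713/67 - 31)/(233344173641/21118161) = (7636/67)*(21118161/233344173641) = 161258277396/15634059633947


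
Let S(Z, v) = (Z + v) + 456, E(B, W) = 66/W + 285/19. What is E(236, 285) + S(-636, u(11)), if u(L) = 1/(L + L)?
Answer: -344271/2090 ≈ -164.72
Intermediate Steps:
E(B, W) = 15 + 66/W (E(B, W) = 66/W + 285*(1/19) = 66/W + 15 = 15 + 66/W)
u(L) = 1/(2*L)
S(Z, v) = 456 + Z + v
E(236, 285) + S(-636, u(11)) = (15 + 66/285) + (456 - 636 + (½)/11) = (15 + 66*(1/285)) + (456 - 636 + (½)*(1/11)) = (15 + 22/95) + (456 - 636 + 1/22) = 1447/95 - 3959/22 = -344271/2090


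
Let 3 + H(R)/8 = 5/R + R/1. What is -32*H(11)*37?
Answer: -880896/11 ≈ -80082.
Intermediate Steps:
H(R) = -24 + 8*R + 40/R (H(R) = -24 + 8*(5/R + R/1) = -24 + 8*(5/R + R*1) = -24 + 8*(5/R + R) = -24 + 8*(R + 5/R) = -24 + (8*R + 40/R) = -24 + 8*R + 40/R)
-32*H(11)*37 = -32*(-24 + 8*11 + 40/11)*37 = -32*(-24 + 88 + 40*(1/11))*37 = -32*(-24 + 88 + 40/11)*37 = -32*744/11*37 = -23808/11*37 = -880896/11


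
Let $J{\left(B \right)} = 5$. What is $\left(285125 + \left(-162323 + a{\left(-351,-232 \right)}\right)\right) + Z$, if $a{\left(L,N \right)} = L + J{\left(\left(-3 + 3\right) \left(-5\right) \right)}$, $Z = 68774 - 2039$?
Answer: $189191$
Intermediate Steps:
$Z = 66735$
$a{\left(L,N \right)} = 5 + L$ ($a{\left(L,N \right)} = L + 5 = 5 + L$)
$\left(285125 + \left(-162323 + a{\left(-351,-232 \right)}\right)\right) + Z = \left(285125 + \left(-162323 + \left(5 - 351\right)\right)\right) + 66735 = \left(285125 - 162669\right) + 66735 = 122456 + 66735 = 189191$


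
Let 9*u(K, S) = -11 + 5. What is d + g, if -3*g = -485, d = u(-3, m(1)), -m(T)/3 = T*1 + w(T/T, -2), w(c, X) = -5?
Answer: 161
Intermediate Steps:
m(T) = 15 - 3*T (m(T) = -3*(T*1 - 5) = -3*(T - 5) = -3*(-5 + T) = 15 - 3*T)
u(K, S) = -⅔ (u(K, S) = (-11 + 5)/9 = (⅑)*(-6) = -⅔)
d = -⅔ ≈ -0.66667
g = 485/3 (g = -⅓*(-485) = 485/3 ≈ 161.67)
d + g = -⅔ + 485/3 = 161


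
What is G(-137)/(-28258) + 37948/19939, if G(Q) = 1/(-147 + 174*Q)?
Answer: 25719945017179/13514018744070 ≈ 1.9032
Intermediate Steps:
G(-137)/(-28258) + 37948/19939 = (1/(3*(-49 + 58*(-137))))/(-28258) + 37948/19939 = (1/(3*(-49 - 7946)))*(-1/28258) + 37948*(1/19939) = ((⅓)/(-7995))*(-1/28258) + 37948/19939 = ((⅓)*(-1/7995))*(-1/28258) + 37948/19939 = -1/23985*(-1/28258) + 37948/19939 = 1/677768130 + 37948/19939 = 25719945017179/13514018744070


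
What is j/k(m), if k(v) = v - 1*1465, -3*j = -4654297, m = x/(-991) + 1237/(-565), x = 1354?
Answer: -2606010704755/2466799056 ≈ -1056.4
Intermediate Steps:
m = -1990877/559915 (m = 1354/(-991) + 1237/(-565) = 1354*(-1/991) + 1237*(-1/565) = -1354/991 - 1237/565 = -1990877/559915 ≈ -3.5557)
j = 4654297/3 (j = -⅓*(-4654297) = 4654297/3 ≈ 1.5514e+6)
k(v) = -1465 + v (k(v) = v - 1465 = -1465 + v)
j/k(m) = 4654297/(3*(-1465 - 1990877/559915)) = 4654297/(3*(-822266352/559915)) = (4654297/3)*(-559915/822266352) = -2606010704755/2466799056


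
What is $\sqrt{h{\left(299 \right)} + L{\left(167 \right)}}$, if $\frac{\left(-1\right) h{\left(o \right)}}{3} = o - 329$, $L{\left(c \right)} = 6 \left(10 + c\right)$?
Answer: $24 \sqrt{2} \approx 33.941$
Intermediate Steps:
$L{\left(c \right)} = 60 + 6 c$
$h{\left(o \right)} = 987 - 3 o$ ($h{\left(o \right)} = - 3 \left(o - 329\right) = - 3 \left(-329 + o\right) = 987 - 3 o$)
$\sqrt{h{\left(299 \right)} + L{\left(167 \right)}} = \sqrt{\left(987 - 897\right) + \left(60 + 6 \cdot 167\right)} = \sqrt{\left(987 - 897\right) + \left(60 + 1002\right)} = \sqrt{90 + 1062} = \sqrt{1152} = 24 \sqrt{2}$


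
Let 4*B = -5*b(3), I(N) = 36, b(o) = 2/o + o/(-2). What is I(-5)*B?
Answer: 75/2 ≈ 37.500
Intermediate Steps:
b(o) = 2/o - o/2 (b(o) = 2/o + o*(-½) = 2/o - o/2)
B = 25/24 (B = (-5*(2/3 - ½*3))/4 = (-5*(2*(⅓) - 3/2))/4 = (-5*(⅔ - 3/2))/4 = (-5*(-⅚))/4 = (¼)*(25/6) = 25/24 ≈ 1.0417)
I(-5)*B = 36*(25/24) = 75/2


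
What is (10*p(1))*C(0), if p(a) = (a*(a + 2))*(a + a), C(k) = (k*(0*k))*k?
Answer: 0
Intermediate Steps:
C(k) = 0 (C(k) = (k*0)*k = 0*k = 0)
p(a) = 2*a**2*(2 + a) (p(a) = (a*(2 + a))*(2*a) = 2*a**2*(2 + a))
(10*p(1))*C(0) = (10*(2*1**2*(2 + 1)))*0 = (10*(2*1*3))*0 = (10*6)*0 = 60*0 = 0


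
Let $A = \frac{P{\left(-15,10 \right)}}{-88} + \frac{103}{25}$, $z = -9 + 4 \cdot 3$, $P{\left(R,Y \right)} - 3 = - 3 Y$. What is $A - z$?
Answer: $\frac{3139}{2200} \approx 1.4268$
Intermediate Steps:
$P{\left(R,Y \right)} = 3 - 3 Y$
$z = 3$ ($z = -9 + 12 = 3$)
$A = \frac{9739}{2200}$ ($A = \frac{3 - 30}{-88} + \frac{103}{25} = \left(3 - 30\right) \left(- \frac{1}{88}\right) + 103 \cdot \frac{1}{25} = \left(-27\right) \left(- \frac{1}{88}\right) + \frac{103}{25} = \frac{27}{88} + \frac{103}{25} = \frac{9739}{2200} \approx 4.4268$)
$A - z = \frac{9739}{2200} - 3 = \frac{3139}{2200}$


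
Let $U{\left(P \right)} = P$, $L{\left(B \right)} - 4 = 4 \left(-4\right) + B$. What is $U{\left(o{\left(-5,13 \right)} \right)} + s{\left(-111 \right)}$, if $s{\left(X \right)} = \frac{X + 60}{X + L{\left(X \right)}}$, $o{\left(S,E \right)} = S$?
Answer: $- \frac{373}{78} \approx -4.7821$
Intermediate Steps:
$L{\left(B \right)} = -12 + B$ ($L{\left(B \right)} = 4 + \left(4 \left(-4\right) + B\right) = 4 + \left(-16 + B\right) = -12 + B$)
$s{\left(X \right)} = \frac{60 + X}{-12 + 2 X}$ ($s{\left(X \right)} = \frac{X + 60}{X + \left(-12 + X\right)} = \frac{60 + X}{-12 + 2 X}$)
$U{\left(o{\left(-5,13 \right)} \right)} + s{\left(-111 \right)} = -5 + \frac{60 - 111}{2 \left(-6 - 111\right)} = -5 + \frac{1}{2} \frac{1}{-117} \left(-51\right) = -5 + \frac{1}{2} \left(- \frac{1}{117}\right) \left(-51\right) = -5 + \frac{17}{78} = - \frac{373}{78}$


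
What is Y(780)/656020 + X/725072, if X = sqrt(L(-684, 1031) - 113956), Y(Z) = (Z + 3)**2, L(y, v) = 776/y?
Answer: 613089/656020 + I*sqrt(370246730)/41329104 ≈ 0.93456 + 0.00046558*I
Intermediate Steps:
Y(Z) = (3 + Z)**2
X = I*sqrt(370246730)/57 (X = sqrt(776/(-684) - 113956) = sqrt(776*(-1/684) - 113956) = sqrt(-194/171 - 113956) = sqrt(-19486670/171) = I*sqrt(370246730)/57 ≈ 337.58*I)
Y(780)/656020 + X/725072 = (3 + 780)**2/656020 + (I*sqrt(370246730)/57)/725072 = 783**2*(1/656020) + (I*sqrt(370246730)/57)*(1/725072) = 613089*(1/656020) + I*sqrt(370246730)/41329104 = 613089/656020 + I*sqrt(370246730)/41329104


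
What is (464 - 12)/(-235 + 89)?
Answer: -226/73 ≈ -3.0959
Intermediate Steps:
(464 - 12)/(-235 + 89) = 452/(-146) = 452*(-1/146) = -226/73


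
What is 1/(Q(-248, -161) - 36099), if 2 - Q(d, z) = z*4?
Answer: -1/35453 ≈ -2.8206e-5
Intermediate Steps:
Q(d, z) = 2 - 4*z (Q(d, z) = 2 - z*4 = 2 - 4*z)
1/(Q(-248, -161) - 36099) = 1/((2 - 4*(-161)) - 36099) = 1/((2 + 644) - 36099) = 1/(646 - 36099) = 1/(-35453) = -1/35453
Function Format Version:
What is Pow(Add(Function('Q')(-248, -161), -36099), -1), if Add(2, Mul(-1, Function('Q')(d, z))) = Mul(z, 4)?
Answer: Rational(-1, 35453) ≈ -2.8206e-5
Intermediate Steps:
Function('Q')(d, z) = Add(2, Mul(-4, z)) (Function('Q')(d, z) = Add(2, Mul(-1, Mul(z, 4))) = Add(2, Mul(-1, Mul(4, z))) = Add(2, Mul(-4, z)))
Pow(Add(Function('Q')(-248, -161), -36099), -1) = Pow(Add(Add(2, Mul(-4, -161)), -36099), -1) = Pow(Add(Add(2, 644), -36099), -1) = Pow(Add(646, -36099), -1) = Pow(-35453, -1) = Rational(-1, 35453)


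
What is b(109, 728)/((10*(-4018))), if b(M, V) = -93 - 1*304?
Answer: 397/40180 ≈ 0.0098805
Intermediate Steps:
b(M, V) = -397 (b(M, V) = -93 - 304 = -397)
b(109, 728)/((10*(-4018))) = -397/(10*(-4018)) = -397/(-40180) = -397*(-1/40180) = 397/40180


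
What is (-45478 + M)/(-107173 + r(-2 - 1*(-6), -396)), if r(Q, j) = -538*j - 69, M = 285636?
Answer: 120079/52903 ≈ 2.2698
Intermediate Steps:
r(Q, j) = -69 - 538*j
(-45478 + M)/(-107173 + r(-2 - 1*(-6), -396)) = (-45478 + 285636)/(-107173 + (-69 - 538*(-396))) = 240158/(-107173 + (-69 + 213048)) = 240158/(-107173 + 212979) = 240158/105806 = 240158*(1/105806) = 120079/52903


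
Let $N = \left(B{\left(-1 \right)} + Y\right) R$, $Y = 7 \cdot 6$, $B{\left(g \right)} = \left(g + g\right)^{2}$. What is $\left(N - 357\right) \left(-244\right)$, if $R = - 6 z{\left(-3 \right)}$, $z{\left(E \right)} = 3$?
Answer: $289140$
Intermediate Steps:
$B{\left(g \right)} = 4 g^{2}$ ($B{\left(g \right)} = \left(2 g\right)^{2} = 4 g^{2}$)
$Y = 42$
$R = -18$ ($R = - 6 \cdot 3 = \left(-1\right) 18 = -18$)
$N = -828$ ($N = \left(4 \left(-1\right)^{2} + 42\right) \left(-18\right) = \left(4 \cdot 1 + 42\right) \left(-18\right) = \left(4 + 42\right) \left(-18\right) = 46 \left(-18\right) = -828$)
$\left(N - 357\right) \left(-244\right) = \left(-828 - 357\right) \left(-244\right) = \left(-1185\right) \left(-244\right) = 289140$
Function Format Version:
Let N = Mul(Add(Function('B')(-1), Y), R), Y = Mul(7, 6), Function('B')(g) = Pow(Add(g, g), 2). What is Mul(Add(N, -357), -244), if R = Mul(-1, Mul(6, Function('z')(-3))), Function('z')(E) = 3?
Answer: 289140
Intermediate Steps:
Function('B')(g) = Mul(4, Pow(g, 2)) (Function('B')(g) = Pow(Mul(2, g), 2) = Mul(4, Pow(g, 2)))
Y = 42
R = -18 (R = Mul(-1, Mul(6, 3)) = Mul(-1, 18) = -18)
N = -828 (N = Mul(Add(Mul(4, Pow(-1, 2)), 42), -18) = Mul(Add(Mul(4, 1), 42), -18) = Mul(Add(4, 42), -18) = Mul(46, -18) = -828)
Mul(Add(N, -357), -244) = Mul(Add(-828, -357), -244) = Mul(-1185, -244) = 289140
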